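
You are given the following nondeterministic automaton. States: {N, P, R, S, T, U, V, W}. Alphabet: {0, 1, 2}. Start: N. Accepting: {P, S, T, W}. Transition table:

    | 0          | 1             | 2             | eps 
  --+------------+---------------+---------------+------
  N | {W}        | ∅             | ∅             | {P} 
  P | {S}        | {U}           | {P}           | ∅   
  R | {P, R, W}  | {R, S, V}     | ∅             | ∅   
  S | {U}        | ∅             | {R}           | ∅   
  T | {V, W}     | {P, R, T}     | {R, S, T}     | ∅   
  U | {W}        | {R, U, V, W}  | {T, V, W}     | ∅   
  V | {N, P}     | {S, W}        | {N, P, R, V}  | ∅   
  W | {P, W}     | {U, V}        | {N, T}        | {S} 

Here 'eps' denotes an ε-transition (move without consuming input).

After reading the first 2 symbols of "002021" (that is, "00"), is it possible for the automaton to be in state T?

Start: ε-closure({N}) = {N, P}.
Read '0': N→{W}, P→{S}; now {S, W}.
Read '0': S→{U}, W→{P, W}; union {P, U, W}; ε-closure = {P, S, U, W}.
State T is not in {P, S, U, W}.

No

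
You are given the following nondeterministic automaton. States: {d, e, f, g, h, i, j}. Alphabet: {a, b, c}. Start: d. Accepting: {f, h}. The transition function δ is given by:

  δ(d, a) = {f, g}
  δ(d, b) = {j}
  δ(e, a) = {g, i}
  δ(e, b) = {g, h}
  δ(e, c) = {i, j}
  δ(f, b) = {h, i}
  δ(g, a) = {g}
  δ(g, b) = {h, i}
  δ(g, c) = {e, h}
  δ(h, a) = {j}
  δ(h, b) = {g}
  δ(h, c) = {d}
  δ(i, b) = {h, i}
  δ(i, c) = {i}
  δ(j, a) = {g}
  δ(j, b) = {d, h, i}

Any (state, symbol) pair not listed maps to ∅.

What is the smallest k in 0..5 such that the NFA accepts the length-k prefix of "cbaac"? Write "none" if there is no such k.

none

Start in {d}.
Read 'c': d→∅; now ∅.
The set is empty and remains empty for the remaining 4 symbols.
No reachable set along the way intersects F.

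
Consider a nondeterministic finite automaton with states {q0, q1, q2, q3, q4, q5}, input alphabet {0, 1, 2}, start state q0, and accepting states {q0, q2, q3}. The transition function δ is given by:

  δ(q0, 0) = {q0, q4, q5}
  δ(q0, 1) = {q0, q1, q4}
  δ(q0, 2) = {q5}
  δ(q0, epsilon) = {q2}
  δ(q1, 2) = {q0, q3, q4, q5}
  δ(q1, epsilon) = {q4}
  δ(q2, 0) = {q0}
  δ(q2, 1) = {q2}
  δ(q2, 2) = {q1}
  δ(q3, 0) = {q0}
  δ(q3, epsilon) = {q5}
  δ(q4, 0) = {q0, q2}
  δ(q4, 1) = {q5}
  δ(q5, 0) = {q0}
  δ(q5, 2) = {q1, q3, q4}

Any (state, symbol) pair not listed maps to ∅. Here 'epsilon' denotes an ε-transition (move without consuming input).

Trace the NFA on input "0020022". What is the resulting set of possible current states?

{q0, q1, q2, q3, q4, q5}

Start: ε-closure({q0}) = {q0, q2}.
Read '0': {q0, q2} → {q0, q2, q4, q5}.
Read '0': {q0, q2, q4, q5} → {q0, q2, q4, q5}.
Read '2': {q0, q2, q4, q5} → {q1, q3, q4, q5}.
Read '0': {q1, q3, q4, q5} → {q0, q2}.
Read '0': {q0, q2} → {q0, q2, q4, q5}.
Read '2': {q0, q2, q4, q5} → {q1, q3, q4, q5}.
Read '2': {q1, q3, q4, q5} → {q0, q1, q2, q3, q4, q5}.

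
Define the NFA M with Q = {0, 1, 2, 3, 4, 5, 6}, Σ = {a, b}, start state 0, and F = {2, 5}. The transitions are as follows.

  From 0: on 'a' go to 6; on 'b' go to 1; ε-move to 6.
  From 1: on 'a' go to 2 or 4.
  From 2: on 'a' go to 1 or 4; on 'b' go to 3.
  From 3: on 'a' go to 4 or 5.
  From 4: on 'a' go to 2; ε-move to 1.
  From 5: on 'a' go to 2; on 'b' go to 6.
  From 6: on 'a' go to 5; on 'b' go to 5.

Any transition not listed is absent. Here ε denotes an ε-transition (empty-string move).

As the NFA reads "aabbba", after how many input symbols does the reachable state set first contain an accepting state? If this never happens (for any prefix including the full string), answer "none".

1

Start: ε-closure({0}) = {0, 6}.
Read 'a': 0→{6}, 6→{5}; now {5, 6}.
None of the earlier sets intersect F, but {5, 6} does.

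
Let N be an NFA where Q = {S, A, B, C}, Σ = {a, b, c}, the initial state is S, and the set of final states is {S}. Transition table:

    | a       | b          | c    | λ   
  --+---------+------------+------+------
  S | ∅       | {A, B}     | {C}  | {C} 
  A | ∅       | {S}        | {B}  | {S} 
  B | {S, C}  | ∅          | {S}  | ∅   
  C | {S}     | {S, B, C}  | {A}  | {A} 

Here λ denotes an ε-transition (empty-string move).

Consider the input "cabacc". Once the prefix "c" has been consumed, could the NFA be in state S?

Yes

Start: ε-closure({S}) = {S, A, C}.
Read 'c': {S, A, C} → {S, A, B, C}.
State S is in {S, A, B, C}.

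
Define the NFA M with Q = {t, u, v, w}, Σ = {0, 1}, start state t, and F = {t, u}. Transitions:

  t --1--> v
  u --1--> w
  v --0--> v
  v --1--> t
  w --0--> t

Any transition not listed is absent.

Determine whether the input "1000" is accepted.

No

Start in {t}.
Read '1': {t} → {v}.
Read '0': {v} → {v}.
Read '0': {v} → {v}.
Read '0': {v} → {v}.
The final set {v} contains no accepting state.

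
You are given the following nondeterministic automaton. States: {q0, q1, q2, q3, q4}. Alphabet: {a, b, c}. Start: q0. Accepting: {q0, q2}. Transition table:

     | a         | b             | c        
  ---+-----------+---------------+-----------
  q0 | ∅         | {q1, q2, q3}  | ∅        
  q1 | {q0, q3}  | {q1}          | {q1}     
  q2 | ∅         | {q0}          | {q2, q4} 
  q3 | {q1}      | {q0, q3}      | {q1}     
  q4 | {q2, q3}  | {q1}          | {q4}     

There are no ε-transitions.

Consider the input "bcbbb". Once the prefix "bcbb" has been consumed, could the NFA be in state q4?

No

Start in {q0}.
Read 'b': q0→{q1, q2, q3}; now {q1, q2, q3}.
Read 'c': q1→{q1}, q2→{q2, q4}, q3→{q1}; now {q1, q2, q4}.
Read 'b': q1→{q1}, q2→{q0}, q4→{q1}; now {q0, q1}.
Read 'b': q0→{q1, q2, q3}, q1→{q1}; now {q1, q2, q3}.
State q4 is not in {q1, q2, q3}.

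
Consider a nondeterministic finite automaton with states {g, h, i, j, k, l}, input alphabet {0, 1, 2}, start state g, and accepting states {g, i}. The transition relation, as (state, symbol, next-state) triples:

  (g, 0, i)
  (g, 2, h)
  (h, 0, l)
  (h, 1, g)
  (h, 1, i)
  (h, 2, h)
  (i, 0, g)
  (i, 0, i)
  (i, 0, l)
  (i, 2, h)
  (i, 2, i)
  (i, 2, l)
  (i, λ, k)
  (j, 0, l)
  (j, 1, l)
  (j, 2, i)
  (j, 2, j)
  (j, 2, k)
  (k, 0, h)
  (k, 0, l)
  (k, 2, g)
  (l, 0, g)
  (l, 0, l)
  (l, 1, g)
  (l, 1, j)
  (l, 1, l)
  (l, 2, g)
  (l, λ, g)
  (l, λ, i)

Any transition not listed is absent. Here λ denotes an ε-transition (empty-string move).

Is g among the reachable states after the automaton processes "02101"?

Start in {g}.
Read '0': g→{i}; union {i}; ε-closure = {i, k}.
Read '2': i→{h, i, l}, k→{g}; union {g, h, i, l}; ε-closure = {g, h, i, k, l}.
Read '1': g→∅, h→{g, i}, i→∅, k→∅, l→{g, j, l}; union {g, i, j, l}; ε-closure = {g, i, j, k, l}.
Read '0': g→{i}, i→{g, i, l}, j→{l}, k→{h, l}, l→{g, l}; union {g, h, i, l}; ε-closure = {g, h, i, k, l}.
Read '1': g→∅, h→{g, i}, i→∅, k→∅, l→{g, j, l}; union {g, i, j, l}; ε-closure = {g, i, j, k, l}.
State g is in {g, i, j, k, l}.

Yes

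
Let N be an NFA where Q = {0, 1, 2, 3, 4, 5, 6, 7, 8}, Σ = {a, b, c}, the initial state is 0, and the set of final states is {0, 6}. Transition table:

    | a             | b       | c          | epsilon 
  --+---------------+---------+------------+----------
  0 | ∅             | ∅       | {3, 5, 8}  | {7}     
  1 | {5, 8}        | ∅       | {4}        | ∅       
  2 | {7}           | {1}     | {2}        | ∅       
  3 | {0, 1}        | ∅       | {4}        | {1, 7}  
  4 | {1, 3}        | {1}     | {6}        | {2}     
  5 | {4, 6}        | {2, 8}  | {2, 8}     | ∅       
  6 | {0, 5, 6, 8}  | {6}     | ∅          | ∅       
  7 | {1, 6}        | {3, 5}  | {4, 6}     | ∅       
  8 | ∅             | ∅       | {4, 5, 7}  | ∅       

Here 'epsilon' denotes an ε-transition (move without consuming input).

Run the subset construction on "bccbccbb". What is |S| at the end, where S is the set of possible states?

7

Start: ε-closure({0}) = {0, 7}.
Read 'b': {0, 7} → {1, 3, 5, 7}.
Read 'c': {1, 3, 5, 7} → {2, 4, 6, 8}.
Read 'c': {2, 4, 6, 8} → {2, 4, 5, 6, 7}.
Read 'b': {2, 4, 5, 6, 7} → {1, 2, 3, 5, 6, 7, 8}.
Read 'c': {1, 2, 3, 5, 6, 7, 8} → {2, 4, 5, 6, 7, 8}.
Read 'c': {2, 4, 5, 6, 7, 8} → {2, 4, 5, 6, 7, 8}.
Read 'b': {2, 4, 5, 6, 7, 8} → {1, 2, 3, 5, 6, 7, 8}.
Read 'b': {1, 2, 3, 5, 6, 7, 8} → {1, 2, 3, 5, 6, 7, 8}.
That set has 7 states.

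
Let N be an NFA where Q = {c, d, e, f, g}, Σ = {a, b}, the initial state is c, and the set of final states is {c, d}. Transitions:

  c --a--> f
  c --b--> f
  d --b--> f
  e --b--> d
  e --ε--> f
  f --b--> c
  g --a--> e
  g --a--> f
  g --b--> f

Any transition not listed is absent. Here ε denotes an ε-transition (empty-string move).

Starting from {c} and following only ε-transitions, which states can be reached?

Begin with {c}.
No ε-moves leave this set, so the closure equals the set itself.

{c}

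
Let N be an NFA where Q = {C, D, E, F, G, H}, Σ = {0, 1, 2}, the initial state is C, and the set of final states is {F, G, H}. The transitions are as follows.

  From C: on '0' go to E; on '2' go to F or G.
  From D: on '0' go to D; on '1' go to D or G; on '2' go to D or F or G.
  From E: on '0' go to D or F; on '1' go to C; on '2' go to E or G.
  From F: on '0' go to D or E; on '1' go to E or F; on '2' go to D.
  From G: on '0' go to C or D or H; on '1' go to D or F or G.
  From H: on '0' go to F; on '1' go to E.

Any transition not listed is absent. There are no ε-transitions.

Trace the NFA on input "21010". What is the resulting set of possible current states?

Start in {C}.
Read '2': C→{F, G}; now {F, G}.
Read '1': F→{E, F}, G→{D, F, G}; now {D, E, F, G}.
Read '0': D→{D}, E→{D, F}, F→{D, E}, G→{C, D, H}; now {C, D, E, F, H}.
Read '1': C→∅, D→{D, G}, E→{C}, F→{E, F}, H→{E}; now {C, D, E, F, G}.
Read '0': C→{E}, D→{D}, E→{D, F}, F→{D, E}, G→{C, D, H}; now {C, D, E, F, H}.

{C, D, E, F, H}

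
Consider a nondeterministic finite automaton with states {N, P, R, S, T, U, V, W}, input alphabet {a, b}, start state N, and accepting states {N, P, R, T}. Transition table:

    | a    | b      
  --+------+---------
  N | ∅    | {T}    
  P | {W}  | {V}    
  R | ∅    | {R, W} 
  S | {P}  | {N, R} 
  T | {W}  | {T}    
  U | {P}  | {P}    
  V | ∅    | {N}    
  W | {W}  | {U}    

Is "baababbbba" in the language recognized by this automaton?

No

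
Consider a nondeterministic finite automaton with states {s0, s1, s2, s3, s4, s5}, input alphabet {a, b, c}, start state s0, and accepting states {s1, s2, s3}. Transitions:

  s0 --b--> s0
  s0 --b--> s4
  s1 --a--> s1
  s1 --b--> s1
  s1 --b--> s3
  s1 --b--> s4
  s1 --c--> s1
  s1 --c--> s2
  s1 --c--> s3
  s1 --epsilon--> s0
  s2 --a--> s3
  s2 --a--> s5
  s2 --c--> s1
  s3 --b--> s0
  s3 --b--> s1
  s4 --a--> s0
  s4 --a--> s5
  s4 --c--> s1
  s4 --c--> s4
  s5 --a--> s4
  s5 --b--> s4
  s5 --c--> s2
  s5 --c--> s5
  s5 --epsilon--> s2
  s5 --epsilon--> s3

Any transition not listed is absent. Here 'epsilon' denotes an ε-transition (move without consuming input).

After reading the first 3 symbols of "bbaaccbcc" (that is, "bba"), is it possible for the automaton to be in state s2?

Start in {s0}.
Read 'b': s0→{s0, s4}; now {s0, s4}.
Read 'b': s0→{s0, s4}, s4→∅; now {s0, s4}.
Read 'a': s0→∅, s4→{s0, s5}; union {s0, s5}; ε-closure = {s0, s2, s3, s5}.
State s2 is in {s0, s2, s3, s5}.

Yes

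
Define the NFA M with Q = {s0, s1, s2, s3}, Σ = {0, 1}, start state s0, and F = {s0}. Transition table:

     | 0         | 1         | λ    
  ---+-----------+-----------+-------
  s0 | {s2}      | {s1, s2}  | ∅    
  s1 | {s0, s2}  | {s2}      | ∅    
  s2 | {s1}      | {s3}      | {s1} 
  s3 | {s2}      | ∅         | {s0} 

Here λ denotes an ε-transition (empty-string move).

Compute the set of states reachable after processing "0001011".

{s0, s1, s2, s3}

Start in {s0}.
Read '0': s0→{s2}; union {s2}; ε-closure = {s1, s2}.
Read '0': s1→{s0, s2}, s2→{s1}; now {s0, s1, s2}.
Read '0': s0→{s2}, s1→{s0, s2}, s2→{s1}; now {s0, s1, s2}.
Read '1': s0→{s1, s2}, s1→{s2}, s2→{s3}; union {s1, s2, s3}; ε-closure = {s0, s1, s2, s3}.
Read '0': s0→{s2}, s1→{s0, s2}, s2→{s1}, s3→{s2}; now {s0, s1, s2}.
Read '1': s0→{s1, s2}, s1→{s2}, s2→{s3}; union {s1, s2, s3}; ε-closure = {s0, s1, s2, s3}.
Read '1': s0→{s1, s2}, s1→{s2}, s2→{s3}, s3→∅; union {s1, s2, s3}; ε-closure = {s0, s1, s2, s3}.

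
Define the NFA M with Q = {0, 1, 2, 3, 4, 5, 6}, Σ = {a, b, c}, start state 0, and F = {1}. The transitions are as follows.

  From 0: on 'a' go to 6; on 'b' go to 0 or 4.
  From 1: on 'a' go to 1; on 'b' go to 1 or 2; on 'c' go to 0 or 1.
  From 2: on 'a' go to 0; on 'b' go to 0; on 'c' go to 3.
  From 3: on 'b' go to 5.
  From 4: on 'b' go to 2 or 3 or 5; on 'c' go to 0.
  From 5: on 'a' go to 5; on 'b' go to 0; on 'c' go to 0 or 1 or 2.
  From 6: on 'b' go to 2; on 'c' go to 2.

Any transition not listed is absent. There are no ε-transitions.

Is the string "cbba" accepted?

No

Start in {0}.
Read 'c': {0} → ∅.
The set is empty and remains empty for the remaining 3 symbols.
The final set ∅ contains no accepting state.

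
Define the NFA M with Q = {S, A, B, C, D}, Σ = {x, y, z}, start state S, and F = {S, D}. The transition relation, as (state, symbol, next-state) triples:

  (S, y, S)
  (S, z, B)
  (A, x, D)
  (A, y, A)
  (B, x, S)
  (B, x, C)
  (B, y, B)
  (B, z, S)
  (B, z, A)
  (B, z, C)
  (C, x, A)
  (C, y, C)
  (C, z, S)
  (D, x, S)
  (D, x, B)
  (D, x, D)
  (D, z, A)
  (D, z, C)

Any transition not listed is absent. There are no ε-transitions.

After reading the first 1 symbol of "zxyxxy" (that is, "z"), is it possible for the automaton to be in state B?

Start in {S}.
Read 'z': S→{B}; now {B}.
State B is in {B}.

Yes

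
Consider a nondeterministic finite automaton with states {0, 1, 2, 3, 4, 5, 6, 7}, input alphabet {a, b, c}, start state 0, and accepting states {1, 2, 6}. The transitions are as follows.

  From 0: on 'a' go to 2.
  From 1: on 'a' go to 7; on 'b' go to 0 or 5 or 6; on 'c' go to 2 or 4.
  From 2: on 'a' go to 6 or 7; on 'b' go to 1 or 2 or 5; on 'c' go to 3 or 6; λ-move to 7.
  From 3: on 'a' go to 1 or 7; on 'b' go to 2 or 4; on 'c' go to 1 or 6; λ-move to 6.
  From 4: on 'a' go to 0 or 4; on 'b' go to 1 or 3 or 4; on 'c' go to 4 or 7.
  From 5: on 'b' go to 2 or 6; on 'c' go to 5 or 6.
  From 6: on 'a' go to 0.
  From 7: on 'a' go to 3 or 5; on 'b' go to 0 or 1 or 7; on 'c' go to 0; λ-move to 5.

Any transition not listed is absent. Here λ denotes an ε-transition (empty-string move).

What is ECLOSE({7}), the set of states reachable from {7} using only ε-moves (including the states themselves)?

Begin with {7}.
ε-move 7 → 5; add 5.

{5, 7}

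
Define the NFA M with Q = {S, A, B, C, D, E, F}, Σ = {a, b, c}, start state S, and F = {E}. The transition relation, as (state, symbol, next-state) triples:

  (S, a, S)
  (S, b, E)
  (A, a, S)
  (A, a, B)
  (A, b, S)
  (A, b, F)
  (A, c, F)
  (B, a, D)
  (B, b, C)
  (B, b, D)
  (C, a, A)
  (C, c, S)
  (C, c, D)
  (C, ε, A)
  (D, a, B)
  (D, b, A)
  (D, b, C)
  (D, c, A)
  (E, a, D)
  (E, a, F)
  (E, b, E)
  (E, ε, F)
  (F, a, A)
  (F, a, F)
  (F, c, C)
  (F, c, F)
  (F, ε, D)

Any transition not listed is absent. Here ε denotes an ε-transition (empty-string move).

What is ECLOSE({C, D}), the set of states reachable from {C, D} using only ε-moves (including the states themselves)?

Begin with {C, D}.
ε-move C → A; add A.

{A, C, D}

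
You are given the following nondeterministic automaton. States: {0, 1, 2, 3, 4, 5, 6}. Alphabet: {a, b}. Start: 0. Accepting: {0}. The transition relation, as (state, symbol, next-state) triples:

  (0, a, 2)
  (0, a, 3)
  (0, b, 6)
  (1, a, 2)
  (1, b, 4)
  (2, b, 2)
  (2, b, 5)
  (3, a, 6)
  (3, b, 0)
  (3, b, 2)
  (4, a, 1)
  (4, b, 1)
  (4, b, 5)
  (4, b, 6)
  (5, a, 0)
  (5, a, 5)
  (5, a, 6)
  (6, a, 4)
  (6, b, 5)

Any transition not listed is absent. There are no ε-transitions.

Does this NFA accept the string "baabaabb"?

Start in {0}.
Read 'b': 0→{6}; now {6}.
Read 'a': 6→{4}; now {4}.
Read 'a': 4→{1}; now {1}.
Read 'b': 1→{4}; now {4}.
Read 'a': 4→{1}; now {1}.
Read 'a': 1→{2}; now {2}.
Read 'b': 2→{2, 5}; now {2, 5}.
Read 'b': 2→{2, 5}, 5→∅; now {2, 5}.
The final set {2, 5} contains no accepting state.

No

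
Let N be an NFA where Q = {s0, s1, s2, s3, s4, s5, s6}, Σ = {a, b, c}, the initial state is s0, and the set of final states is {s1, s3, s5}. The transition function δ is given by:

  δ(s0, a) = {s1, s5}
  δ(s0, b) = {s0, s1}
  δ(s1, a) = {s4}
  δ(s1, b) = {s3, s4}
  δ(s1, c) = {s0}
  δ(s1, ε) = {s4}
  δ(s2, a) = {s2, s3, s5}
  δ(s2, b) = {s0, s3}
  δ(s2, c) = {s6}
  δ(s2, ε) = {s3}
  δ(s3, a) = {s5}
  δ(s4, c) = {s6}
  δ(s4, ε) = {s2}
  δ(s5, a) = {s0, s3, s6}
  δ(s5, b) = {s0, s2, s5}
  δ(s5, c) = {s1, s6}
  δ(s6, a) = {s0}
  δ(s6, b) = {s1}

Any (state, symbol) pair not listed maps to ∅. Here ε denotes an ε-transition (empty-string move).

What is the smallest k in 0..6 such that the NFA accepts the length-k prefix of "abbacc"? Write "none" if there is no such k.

1

Start in {s0}.
Read 'a': s0→{s1, s5}; union {s1, s5}; ε-closure = {s1, s2, s3, s4, s5}.
None of the earlier sets intersect F, but {s1, s2, s3, s4, s5} does.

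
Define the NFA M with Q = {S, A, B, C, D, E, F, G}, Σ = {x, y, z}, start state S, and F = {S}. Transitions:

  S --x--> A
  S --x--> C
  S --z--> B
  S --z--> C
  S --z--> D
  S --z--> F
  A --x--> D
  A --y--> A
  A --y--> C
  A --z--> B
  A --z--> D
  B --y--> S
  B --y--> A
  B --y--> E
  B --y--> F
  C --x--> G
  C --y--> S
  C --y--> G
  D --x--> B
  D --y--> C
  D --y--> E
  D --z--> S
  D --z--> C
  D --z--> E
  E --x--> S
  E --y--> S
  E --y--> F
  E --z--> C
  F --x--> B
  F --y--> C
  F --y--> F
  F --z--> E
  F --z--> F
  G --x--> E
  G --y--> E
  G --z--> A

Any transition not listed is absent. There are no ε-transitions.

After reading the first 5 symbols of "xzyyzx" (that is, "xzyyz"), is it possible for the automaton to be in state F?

Yes

Start in {S}.
Read 'x': {S} → {A, C}.
Read 'z': {A, C} → {B, D}.
Read 'y': {B, D} → {S, A, C, E, F}.
Read 'y': {S, A, C, E, F} → {S, A, C, F, G}.
Read 'z': {S, A, C, F, G} → {A, B, C, D, E, F}.
State F is in {A, B, C, D, E, F}.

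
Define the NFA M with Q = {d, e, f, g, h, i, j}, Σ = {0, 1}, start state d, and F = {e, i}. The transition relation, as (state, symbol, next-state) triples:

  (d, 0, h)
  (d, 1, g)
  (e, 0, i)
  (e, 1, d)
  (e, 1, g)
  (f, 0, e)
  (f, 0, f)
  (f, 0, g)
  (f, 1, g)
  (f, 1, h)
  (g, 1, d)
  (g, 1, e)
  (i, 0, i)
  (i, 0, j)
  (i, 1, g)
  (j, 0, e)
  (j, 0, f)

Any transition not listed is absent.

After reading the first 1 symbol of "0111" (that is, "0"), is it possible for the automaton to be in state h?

Start in {d}.
Read '0': {d} → {h}.
State h is in {h}.

Yes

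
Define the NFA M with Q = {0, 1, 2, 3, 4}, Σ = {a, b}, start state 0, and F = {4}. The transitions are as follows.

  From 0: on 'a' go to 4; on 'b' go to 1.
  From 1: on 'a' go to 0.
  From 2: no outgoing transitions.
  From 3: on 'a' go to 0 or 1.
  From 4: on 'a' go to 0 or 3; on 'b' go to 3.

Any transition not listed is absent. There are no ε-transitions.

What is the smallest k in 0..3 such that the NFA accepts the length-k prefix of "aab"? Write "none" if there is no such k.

1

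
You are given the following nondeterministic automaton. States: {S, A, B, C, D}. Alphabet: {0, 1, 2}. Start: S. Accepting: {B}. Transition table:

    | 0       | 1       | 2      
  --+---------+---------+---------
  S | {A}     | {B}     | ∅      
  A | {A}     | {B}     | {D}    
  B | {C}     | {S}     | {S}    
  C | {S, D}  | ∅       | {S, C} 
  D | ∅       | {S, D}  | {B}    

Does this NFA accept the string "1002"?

Yes

Start in {S}.
Read '1': {S} → {B}.
Read '0': {B} → {C}.
Read '0': {C} → {S, D}.
Read '2': {S, D} → {B}.
The final set {B} contains the accepting state B.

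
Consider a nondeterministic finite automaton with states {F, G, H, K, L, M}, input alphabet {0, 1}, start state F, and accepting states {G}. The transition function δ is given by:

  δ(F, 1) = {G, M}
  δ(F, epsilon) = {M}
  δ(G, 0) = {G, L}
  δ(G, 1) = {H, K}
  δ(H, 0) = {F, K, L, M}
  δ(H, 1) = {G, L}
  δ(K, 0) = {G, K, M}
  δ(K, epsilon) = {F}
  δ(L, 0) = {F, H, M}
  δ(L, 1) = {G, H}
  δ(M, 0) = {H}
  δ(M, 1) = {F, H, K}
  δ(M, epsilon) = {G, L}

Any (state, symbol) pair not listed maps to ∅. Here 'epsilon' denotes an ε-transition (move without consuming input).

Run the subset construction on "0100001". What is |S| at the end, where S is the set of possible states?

6

Start: ε-closure({F}) = {F, G, L, M}.
Read '0': F→∅, G→{G, L}, L→{F, H, M}, M→{H}; now {F, G, H, L, M}.
Read '1': F→{G, M}, G→{H, K}, H→{G, L}, L→{G, H}, M→{F, H, K}; now {F, G, H, K, L, M}.
Read '0': F→∅, G→{G, L}, H→{F, K, L, M}, K→{G, K, M}, L→{F, H, M}, M→{H}; now {F, G, H, K, L, M}.
Read '0': F→∅, G→{G, L}, H→{F, K, L, M}, K→{G, K, M}, L→{F, H, M}, M→{H}; now {F, G, H, K, L, M}.
Read '0': F→∅, G→{G, L}, H→{F, K, L, M}, K→{G, K, M}, L→{F, H, M}, M→{H}; now {F, G, H, K, L, M}.
Read '0': F→∅, G→{G, L}, H→{F, K, L, M}, K→{G, K, M}, L→{F, H, M}, M→{H}; now {F, G, H, K, L, M}.
Read '1': F→{G, M}, G→{H, K}, H→{G, L}, K→∅, L→{G, H}, M→{F, H, K}; now {F, G, H, K, L, M}.
That set has 6 states.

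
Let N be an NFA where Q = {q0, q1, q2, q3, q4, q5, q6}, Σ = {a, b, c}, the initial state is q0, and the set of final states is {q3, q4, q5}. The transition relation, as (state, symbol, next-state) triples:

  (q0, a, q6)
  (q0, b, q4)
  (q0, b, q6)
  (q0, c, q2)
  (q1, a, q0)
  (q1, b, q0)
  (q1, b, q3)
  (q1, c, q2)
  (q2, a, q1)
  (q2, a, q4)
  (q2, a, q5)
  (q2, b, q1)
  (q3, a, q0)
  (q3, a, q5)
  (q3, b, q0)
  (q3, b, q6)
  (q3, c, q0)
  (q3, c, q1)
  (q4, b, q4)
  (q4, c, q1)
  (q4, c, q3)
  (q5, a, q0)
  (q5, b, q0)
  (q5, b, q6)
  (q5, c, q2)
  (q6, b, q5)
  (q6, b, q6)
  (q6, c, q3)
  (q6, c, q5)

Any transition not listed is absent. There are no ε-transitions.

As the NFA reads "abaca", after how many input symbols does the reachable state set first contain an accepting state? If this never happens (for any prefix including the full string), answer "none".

2

Start in {q0}.
Read 'a': {q0} → {q6}.
Read 'b': {q6} → {q5, q6}.
None of the earlier sets intersect F, but {q5, q6} does.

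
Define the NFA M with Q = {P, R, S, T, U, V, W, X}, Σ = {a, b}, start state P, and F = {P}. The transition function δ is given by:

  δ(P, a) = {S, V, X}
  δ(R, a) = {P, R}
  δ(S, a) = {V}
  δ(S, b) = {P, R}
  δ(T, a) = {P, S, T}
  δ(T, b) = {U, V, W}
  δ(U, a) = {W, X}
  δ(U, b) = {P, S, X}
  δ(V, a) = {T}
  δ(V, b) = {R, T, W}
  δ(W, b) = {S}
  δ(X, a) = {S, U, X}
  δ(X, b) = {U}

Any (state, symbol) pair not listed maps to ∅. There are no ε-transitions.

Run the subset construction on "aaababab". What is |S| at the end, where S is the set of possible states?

8

Start in {P}.
Read 'a': {P} → {S, V, X}.
Read 'a': {S, V, X} → {S, T, U, V, X}.
Read 'a': {S, T, U, V, X} → {P, S, T, U, V, W, X}.
Read 'b': {P, S, T, U, V, W, X} → {P, R, S, T, U, V, W, X}.
Read 'a': {P, R, S, T, U, V, W, X} → {P, R, S, T, U, V, W, X}.
Read 'b': {P, R, S, T, U, V, W, X} → {P, R, S, T, U, V, W, X}.
Read 'a': {P, R, S, T, U, V, W, X} → {P, R, S, T, U, V, W, X}.
Read 'b': {P, R, S, T, U, V, W, X} → {P, R, S, T, U, V, W, X}.
That set has 8 states.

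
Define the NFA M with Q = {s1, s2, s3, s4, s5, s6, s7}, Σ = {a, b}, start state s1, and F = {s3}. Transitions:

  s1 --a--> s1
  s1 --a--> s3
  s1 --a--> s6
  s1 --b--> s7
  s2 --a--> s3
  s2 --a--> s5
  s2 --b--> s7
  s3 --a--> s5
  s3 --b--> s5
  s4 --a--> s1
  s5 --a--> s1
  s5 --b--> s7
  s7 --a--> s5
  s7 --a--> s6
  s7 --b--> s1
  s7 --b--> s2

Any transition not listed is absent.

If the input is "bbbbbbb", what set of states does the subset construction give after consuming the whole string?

Start in {s1}.
Read 'b': s1→{s7}; now {s7}.
Read 'b': s7→{s1, s2}; now {s1, s2}.
Read 'b': s1→{s7}, s2→{s7}; now {s7}.
Read 'b': s7→{s1, s2}; now {s1, s2}.
Read 'b': s1→{s7}, s2→{s7}; now {s7}.
Read 'b': s7→{s1, s2}; now {s1, s2}.
Read 'b': s1→{s7}, s2→{s7}; now {s7}.

{s7}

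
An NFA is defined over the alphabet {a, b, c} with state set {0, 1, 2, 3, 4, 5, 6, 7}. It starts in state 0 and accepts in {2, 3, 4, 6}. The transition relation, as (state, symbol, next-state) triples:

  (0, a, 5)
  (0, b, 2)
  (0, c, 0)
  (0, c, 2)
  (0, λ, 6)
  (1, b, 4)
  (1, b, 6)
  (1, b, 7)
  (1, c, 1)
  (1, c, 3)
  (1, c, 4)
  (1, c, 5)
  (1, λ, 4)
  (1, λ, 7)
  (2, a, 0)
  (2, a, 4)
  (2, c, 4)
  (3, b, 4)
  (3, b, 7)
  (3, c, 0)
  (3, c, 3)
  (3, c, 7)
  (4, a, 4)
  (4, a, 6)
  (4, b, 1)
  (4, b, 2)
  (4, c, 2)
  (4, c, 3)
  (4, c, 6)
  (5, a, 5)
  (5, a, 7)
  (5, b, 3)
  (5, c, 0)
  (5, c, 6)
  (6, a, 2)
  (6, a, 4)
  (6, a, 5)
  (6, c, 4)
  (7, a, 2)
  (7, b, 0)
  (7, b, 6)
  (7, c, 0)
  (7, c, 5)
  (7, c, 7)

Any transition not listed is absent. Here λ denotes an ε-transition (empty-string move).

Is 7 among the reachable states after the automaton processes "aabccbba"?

No

Start: ε-closure({0}) = {0, 6}.
Read 'a': 0→{5}, 6→{2, 4, 5}; now {2, 4, 5}.
Read 'a': 2→{0, 4}, 4→{4, 6}, 5→{5, 7}; now {0, 4, 5, 6, 7}.
Read 'b': 0→{2}, 4→{1, 2}, 5→{3}, 6→∅, 7→{0, 6}; union {0, 1, 2, 3, 6}; ε-closure = {0, 1, 2, 3, 4, 6, 7}.
Read 'c': 0→{0, 2}, 1→{1, 3, 4, 5}, 2→{4}, 3→{0, 3, 7}, 4→{2, 3, 6}, 6→{4}, 7→{0, 5, 7}; now {0, 1, 2, 3, 4, 5, 6, 7}.
Read 'c': 0→{0, 2}, 1→{1, 3, 4, 5}, 2→{4}, 3→{0, 3, 7}, 4→{2, 3, 6}, 5→{0, 6}, 6→{4}, 7→{0, 5, 7}; now {0, 1, 2, 3, 4, 5, 6, 7}.
Read 'b': 0→{2}, 1→{4, 6, 7}, 2→∅, 3→{4, 7}, 4→{1, 2}, 5→{3}, 6→∅, 7→{0, 6}; now {0, 1, 2, 3, 4, 6, 7}.
Read 'b': 0→{2}, 1→{4, 6, 7}, 2→∅, 3→{4, 7}, 4→{1, 2}, 6→∅, 7→{0, 6}; now {0, 1, 2, 4, 6, 7}.
Read 'a': 0→{5}, 1→∅, 2→{0, 4}, 4→{4, 6}, 6→{2, 4, 5}, 7→{2}; now {0, 2, 4, 5, 6}.
State 7 is not in {0, 2, 4, 5, 6}.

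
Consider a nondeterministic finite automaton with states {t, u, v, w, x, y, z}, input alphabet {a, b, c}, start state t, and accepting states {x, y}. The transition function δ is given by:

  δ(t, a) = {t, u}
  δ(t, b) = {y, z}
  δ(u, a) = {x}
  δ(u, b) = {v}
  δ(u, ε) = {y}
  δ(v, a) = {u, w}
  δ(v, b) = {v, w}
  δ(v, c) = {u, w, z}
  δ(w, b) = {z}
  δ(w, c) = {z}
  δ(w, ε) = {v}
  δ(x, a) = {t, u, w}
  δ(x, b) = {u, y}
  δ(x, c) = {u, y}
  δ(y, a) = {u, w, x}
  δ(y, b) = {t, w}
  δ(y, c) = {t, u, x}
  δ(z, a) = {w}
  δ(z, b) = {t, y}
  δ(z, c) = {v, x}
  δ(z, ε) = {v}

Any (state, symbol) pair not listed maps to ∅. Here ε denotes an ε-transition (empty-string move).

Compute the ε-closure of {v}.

Begin with {v}.
No ε-moves leave this set, so the closure equals the set itself.

{v}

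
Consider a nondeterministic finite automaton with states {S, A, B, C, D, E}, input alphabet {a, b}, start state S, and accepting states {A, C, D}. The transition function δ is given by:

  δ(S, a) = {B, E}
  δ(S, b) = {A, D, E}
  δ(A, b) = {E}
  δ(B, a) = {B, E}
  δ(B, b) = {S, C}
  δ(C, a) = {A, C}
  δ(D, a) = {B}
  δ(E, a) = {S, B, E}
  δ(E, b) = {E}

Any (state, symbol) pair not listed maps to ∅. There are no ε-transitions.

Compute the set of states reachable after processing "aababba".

Start in {S}.
Read 'a': S→{B, E}; now {B, E}.
Read 'a': B→{B, E}, E→{S, B, E}; now {S, B, E}.
Read 'b': S→{A, D, E}, B→{S, C}, E→{E}; now {S, A, C, D, E}.
Read 'a': S→{B, E}, A→∅, C→{A, C}, D→{B}, E→{S, B, E}; now {S, A, B, C, E}.
Read 'b': S→{A, D, E}, A→{E}, B→{S, C}, C→∅, E→{E}; now {S, A, C, D, E}.
Read 'b': S→{A, D, E}, A→{E}, C→∅, D→∅, E→{E}; now {A, D, E}.
Read 'a': A→∅, D→{B}, E→{S, B, E}; now {S, B, E}.

{S, B, E}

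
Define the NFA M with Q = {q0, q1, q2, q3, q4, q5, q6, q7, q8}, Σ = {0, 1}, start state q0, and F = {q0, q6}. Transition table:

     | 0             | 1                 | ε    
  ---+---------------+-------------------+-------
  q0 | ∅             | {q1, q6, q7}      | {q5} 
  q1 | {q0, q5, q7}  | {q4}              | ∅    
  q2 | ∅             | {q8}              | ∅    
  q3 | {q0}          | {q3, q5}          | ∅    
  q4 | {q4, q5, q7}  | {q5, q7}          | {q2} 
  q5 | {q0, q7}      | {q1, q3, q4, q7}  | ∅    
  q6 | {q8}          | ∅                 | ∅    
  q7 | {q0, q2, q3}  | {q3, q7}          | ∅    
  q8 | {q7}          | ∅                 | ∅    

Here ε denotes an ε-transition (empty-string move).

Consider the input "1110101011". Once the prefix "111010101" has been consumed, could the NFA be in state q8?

Yes

Start: ε-closure({q0}) = {q0, q5}.
Read '1': q0→{q1, q6, q7}, q5→{q1, q3, q4, q7}; union {q1, q3, q4, q6, q7}; ε-closure = {q1, q2, q3, q4, q6, q7}.
Read '1': q1→{q4}, q2→{q8}, q3→{q3, q5}, q4→{q5, q7}, q6→∅, q7→{q3, q7}; union {q3, q4, q5, q7, q8}; ε-closure = {q2, q3, q4, q5, q7, q8}.
Read '1': q2→{q8}, q3→{q3, q5}, q4→{q5, q7}, q5→{q1, q3, q4, q7}, q7→{q3, q7}, q8→∅; union {q1, q3, q4, q5, q7, q8}; ε-closure = {q1, q2, q3, q4, q5, q7, q8}.
Read '0': q1→{q0, q5, q7}, q2→∅, q3→{q0}, q4→{q4, q5, q7}, q5→{q0, q7}, q7→{q0, q2, q3}, q8→{q7}; now {q0, q2, q3, q4, q5, q7}.
Read '1': q0→{q1, q6, q7}, q2→{q8}, q3→{q3, q5}, q4→{q5, q7}, q5→{q1, q3, q4, q7}, q7→{q3, q7}; union {q1, q3, q4, q5, q6, q7, q8}; ε-closure = {q1, q2, q3, q4, q5, q6, q7, q8}.
Read '0': q1→{q0, q5, q7}, q2→∅, q3→{q0}, q4→{q4, q5, q7}, q5→{q0, q7}, q6→{q8}, q7→{q0, q2, q3}, q8→{q7}; now {q0, q2, q3, q4, q5, q7, q8}.
Read '1': q0→{q1, q6, q7}, q2→{q8}, q3→{q3, q5}, q4→{q5, q7}, q5→{q1, q3, q4, q7}, q7→{q3, q7}, q8→∅; union {q1, q3, q4, q5, q6, q7, q8}; ε-closure = {q1, q2, q3, q4, q5, q6, q7, q8}.
Read '0': q1→{q0, q5, q7}, q2→∅, q3→{q0}, q4→{q4, q5, q7}, q5→{q0, q7}, q6→{q8}, q7→{q0, q2, q3}, q8→{q7}; now {q0, q2, q3, q4, q5, q7, q8}.
Read '1': q0→{q1, q6, q7}, q2→{q8}, q3→{q3, q5}, q4→{q5, q7}, q5→{q1, q3, q4, q7}, q7→{q3, q7}, q8→∅; union {q1, q3, q4, q5, q6, q7, q8}; ε-closure = {q1, q2, q3, q4, q5, q6, q7, q8}.
State q8 is in {q1, q2, q3, q4, q5, q6, q7, q8}.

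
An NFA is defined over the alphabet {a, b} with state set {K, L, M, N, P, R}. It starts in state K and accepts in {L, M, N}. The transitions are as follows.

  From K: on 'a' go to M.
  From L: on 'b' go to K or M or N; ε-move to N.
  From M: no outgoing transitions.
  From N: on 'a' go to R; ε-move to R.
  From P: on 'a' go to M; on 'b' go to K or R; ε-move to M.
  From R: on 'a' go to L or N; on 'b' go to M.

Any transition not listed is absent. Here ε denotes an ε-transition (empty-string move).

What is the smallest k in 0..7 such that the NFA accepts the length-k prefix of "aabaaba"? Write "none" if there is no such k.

Start in {K}.
Read 'a': {K} → {M}.
None of the earlier sets intersect F, but {M} does.

1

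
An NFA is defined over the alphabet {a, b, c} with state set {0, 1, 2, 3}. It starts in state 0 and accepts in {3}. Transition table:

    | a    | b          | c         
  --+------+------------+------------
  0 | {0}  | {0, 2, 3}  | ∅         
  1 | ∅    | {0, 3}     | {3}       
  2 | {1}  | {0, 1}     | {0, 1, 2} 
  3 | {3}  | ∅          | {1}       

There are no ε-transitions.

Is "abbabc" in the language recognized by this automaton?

Start in {0}.
Read 'a': {0} → {0}.
Read 'b': {0} → {0, 2, 3}.
Read 'b': {0, 2, 3} → {0, 1, 2, 3}.
Read 'a': {0, 1, 2, 3} → {0, 1, 3}.
Read 'b': {0, 1, 3} → {0, 2, 3}.
Read 'c': {0, 2, 3} → {0, 1, 2}.
The final set {0, 1, 2} contains no accepting state.

No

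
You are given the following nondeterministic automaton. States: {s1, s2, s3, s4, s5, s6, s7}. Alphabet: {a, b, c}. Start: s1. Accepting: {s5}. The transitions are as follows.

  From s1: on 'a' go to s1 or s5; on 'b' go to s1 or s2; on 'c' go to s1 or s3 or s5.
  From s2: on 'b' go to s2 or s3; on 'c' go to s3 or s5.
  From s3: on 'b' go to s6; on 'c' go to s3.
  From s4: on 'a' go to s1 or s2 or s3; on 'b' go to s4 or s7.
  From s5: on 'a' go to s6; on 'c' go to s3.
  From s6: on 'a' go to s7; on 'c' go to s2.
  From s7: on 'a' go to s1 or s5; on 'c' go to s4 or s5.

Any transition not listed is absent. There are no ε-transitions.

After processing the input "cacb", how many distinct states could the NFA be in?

4

Start in {s1}.
Read 'c': {s1} → {s1, s3, s5}.
Read 'a': {s1, s3, s5} → {s1, s5, s6}.
Read 'c': {s1, s5, s6} → {s1, s2, s3, s5}.
Read 'b': {s1, s2, s3, s5} → {s1, s2, s3, s6}.
That set has 4 states.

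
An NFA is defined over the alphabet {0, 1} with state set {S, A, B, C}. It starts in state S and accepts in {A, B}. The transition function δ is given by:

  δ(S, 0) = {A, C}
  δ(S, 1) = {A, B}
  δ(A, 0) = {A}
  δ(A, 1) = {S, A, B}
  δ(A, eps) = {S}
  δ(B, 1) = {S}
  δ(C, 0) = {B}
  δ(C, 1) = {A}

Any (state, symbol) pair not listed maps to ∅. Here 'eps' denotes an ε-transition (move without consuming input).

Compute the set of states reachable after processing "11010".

{S, A, C}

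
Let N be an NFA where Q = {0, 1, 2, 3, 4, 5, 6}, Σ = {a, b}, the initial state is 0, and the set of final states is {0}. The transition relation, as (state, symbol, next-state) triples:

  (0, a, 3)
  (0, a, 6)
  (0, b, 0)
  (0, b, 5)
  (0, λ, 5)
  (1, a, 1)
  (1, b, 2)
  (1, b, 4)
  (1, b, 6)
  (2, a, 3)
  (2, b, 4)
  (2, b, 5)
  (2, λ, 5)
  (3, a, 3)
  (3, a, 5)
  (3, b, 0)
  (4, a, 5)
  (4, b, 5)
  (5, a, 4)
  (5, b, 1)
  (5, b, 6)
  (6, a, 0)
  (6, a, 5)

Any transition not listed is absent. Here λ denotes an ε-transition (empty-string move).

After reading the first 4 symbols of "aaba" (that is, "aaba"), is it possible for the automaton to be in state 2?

No

Start: ε-closure({0}) = {0, 5}.
Read 'a': {0, 5} → {3, 4, 6}.
Read 'a': {3, 4, 6} → {0, 3, 5}.
Read 'b': {0, 3, 5} → {0, 1, 5, 6}.
Read 'a': {0, 1, 5, 6} → {0, 1, 3, 4, 5, 6}.
State 2 is not in {0, 1, 3, 4, 5, 6}.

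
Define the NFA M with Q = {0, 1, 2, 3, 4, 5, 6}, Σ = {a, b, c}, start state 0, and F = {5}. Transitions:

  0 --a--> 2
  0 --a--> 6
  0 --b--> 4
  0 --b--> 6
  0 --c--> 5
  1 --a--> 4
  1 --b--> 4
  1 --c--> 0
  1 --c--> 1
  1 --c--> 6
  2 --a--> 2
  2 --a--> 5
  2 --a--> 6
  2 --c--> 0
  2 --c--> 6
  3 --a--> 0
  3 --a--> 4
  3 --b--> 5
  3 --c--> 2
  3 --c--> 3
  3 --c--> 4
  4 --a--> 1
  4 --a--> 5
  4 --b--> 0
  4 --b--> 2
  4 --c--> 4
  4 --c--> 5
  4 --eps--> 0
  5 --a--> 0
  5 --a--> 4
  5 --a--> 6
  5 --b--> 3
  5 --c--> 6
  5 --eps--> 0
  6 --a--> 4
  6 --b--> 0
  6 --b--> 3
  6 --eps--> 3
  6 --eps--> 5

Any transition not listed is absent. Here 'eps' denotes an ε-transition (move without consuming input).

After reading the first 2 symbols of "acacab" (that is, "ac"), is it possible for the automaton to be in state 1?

Start in {0}.
Read 'a': {0} → {0, 2, 3, 5, 6}.
Read 'c': {0, 2, 3, 5, 6} → {0, 2, 3, 4, 5, 6}.
State 1 is not in {0, 2, 3, 4, 5, 6}.

No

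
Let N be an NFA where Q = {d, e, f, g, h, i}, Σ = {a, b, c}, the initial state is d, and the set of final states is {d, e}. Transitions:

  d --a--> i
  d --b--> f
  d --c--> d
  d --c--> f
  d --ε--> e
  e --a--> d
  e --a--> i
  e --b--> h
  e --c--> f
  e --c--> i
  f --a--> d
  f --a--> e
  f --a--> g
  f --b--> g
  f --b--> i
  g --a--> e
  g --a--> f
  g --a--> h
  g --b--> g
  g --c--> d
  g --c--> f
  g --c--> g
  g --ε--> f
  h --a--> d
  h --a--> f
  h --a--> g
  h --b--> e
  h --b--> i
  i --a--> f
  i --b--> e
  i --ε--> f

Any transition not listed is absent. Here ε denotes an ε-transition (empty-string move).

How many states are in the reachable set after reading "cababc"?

5

Start: ε-closure({d}) = {d, e}.
Read 'c': {d, e} → {d, e, f, i}.
Read 'a': {d, e, f, i} → {d, e, f, g, i}.
Read 'b': {d, e, f, g, i} → {e, f, g, h, i}.
Read 'a': {e, f, g, h, i} → {d, e, f, g, h, i}.
Read 'b': {d, e, f, g, h, i} → {e, f, g, h, i}.
Read 'c': {e, f, g, h, i} → {d, e, f, g, i}.
That set has 5 states.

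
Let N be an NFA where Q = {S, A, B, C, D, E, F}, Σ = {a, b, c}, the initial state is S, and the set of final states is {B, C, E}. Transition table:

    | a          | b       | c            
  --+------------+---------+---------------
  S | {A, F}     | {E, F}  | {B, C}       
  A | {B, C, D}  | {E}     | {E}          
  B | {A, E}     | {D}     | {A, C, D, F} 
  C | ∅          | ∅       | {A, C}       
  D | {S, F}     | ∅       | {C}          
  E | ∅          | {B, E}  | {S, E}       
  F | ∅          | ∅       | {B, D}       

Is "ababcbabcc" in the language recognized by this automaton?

No

Start in {S}.
Read 'a': {S} → {A, F}.
Read 'b': {A, F} → {E}.
Read 'a': {E} → ∅.
The set is empty and remains empty for the remaining 7 symbols.
The final set ∅ contains no accepting state.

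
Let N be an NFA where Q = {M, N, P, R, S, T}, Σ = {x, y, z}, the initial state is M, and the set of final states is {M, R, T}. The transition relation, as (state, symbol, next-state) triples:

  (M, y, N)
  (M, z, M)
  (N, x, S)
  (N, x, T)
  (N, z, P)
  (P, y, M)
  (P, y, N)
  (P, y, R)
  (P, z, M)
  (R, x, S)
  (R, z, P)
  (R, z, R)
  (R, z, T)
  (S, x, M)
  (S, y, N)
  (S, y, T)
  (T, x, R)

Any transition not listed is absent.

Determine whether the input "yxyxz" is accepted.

Yes

Start in {M}.
Read 'y': M→{N}; now {N}.
Read 'x': N→{S, T}; now {S, T}.
Read 'y': S→{N, T}, T→∅; now {N, T}.
Read 'x': N→{S, T}, T→{R}; now {R, S, T}.
Read 'z': R→{P, R, T}, S→∅, T→∅; now {P, R, T}.
The final set {P, R, T} contains the accepting states R, T.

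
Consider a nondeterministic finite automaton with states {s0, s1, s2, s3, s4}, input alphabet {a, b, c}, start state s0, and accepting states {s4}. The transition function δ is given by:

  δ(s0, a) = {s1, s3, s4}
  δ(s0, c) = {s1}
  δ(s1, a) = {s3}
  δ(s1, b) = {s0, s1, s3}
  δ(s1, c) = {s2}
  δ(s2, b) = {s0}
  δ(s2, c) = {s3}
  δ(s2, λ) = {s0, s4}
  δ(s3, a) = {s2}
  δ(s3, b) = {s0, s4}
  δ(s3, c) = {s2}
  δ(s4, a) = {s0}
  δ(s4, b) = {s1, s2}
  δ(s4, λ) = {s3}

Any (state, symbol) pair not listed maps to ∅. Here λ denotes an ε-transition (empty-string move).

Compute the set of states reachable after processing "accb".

Start in {s0}.
Read 'a': s0→{s1, s3, s4}; now {s1, s3, s4}.
Read 'c': s1→{s2}, s3→{s2}, s4→∅; union {s2}; ε-closure = {s0, s2, s3, s4}.
Read 'c': s0→{s1}, s2→{s3}, s3→{s2}, s4→∅; union {s1, s2, s3}; ε-closure = {s0, s1, s2, s3, s4}.
Read 'b': s0→∅, s1→{s0, s1, s3}, s2→{s0}, s3→{s0, s4}, s4→{s1, s2}; now {s0, s1, s2, s3, s4}.

{s0, s1, s2, s3, s4}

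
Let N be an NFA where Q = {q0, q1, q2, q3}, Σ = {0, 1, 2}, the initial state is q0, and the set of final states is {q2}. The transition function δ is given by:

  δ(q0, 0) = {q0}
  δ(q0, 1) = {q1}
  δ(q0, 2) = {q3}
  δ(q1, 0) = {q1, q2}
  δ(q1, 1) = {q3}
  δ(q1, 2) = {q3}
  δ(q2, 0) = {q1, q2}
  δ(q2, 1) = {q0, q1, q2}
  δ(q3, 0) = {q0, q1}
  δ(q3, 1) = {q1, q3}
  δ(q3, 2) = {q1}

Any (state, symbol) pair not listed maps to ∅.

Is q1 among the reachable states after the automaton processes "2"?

No

Start in {q0}.
Read '2': {q0} → {q3}.
State q1 is not in {q3}.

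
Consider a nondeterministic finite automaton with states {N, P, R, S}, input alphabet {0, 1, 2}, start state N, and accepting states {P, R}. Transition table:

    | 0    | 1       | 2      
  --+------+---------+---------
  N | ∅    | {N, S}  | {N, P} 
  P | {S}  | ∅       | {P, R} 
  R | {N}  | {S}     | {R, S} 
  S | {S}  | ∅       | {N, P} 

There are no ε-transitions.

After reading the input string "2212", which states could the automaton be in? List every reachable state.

{N, P}

Start in {N}.
Read '2': {N} → {N, P}.
Read '2': {N, P} → {N, P, R}.
Read '1': {N, P, R} → {N, S}.
Read '2': {N, S} → {N, P}.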